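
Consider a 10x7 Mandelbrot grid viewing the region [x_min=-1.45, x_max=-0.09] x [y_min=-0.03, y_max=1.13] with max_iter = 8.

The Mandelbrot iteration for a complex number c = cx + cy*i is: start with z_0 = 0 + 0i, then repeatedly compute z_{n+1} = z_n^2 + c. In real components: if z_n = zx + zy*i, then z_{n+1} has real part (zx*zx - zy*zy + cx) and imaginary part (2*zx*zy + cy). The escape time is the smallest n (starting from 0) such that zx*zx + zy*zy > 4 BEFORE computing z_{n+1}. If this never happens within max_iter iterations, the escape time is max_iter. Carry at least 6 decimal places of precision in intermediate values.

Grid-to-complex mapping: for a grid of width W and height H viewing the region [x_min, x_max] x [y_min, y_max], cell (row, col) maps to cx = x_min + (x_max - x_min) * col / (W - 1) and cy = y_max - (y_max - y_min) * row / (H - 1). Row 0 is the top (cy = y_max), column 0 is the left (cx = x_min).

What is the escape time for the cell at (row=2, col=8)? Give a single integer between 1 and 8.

Answer: 8

Derivation:
z_0 = 0 + 0i, c = -0.2411 + 0.7433i
Iter 1: z = -0.2411 + 0.7433i, |z|^2 = 0.6107
Iter 2: z = -0.7355 + 0.3849i, |z|^2 = 0.6891
Iter 3: z = 0.1517 + 0.1772i, |z|^2 = 0.0544
Iter 4: z = -0.2495 + 0.7971i, |z|^2 = 0.6976
Iter 5: z = -0.8142 + 0.3456i, |z|^2 = 0.7825
Iter 6: z = 0.3024 + 0.1805i, |z|^2 = 0.1240
Iter 7: z = -0.1822 + 0.8525i, |z|^2 = 0.7600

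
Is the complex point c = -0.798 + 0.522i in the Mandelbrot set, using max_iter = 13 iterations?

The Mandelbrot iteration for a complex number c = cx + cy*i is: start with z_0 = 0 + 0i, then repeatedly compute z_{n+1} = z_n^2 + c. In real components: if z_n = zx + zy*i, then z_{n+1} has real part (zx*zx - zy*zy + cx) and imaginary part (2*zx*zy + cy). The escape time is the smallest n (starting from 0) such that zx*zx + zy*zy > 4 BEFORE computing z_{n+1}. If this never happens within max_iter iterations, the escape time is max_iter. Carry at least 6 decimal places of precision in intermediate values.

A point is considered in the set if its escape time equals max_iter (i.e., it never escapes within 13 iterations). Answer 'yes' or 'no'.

z_0 = 0 + 0i, c = -0.7980 + 0.5220i
Iter 1: z = -0.7980 + 0.5220i, |z|^2 = 0.9093
Iter 2: z = -0.4337 + -0.3111i, |z|^2 = 0.2849
Iter 3: z = -0.7067 + 0.7918i, |z|^2 = 1.1265
Iter 4: z = -0.9256 + -0.5972i, |z|^2 = 1.2134
Iter 5: z = -0.2980 + 1.6275i, |z|^2 = 2.7377
Iter 6: z = -3.3581 + -0.4479i, |z|^2 = 11.4774
Escaped at iteration 6

Answer: no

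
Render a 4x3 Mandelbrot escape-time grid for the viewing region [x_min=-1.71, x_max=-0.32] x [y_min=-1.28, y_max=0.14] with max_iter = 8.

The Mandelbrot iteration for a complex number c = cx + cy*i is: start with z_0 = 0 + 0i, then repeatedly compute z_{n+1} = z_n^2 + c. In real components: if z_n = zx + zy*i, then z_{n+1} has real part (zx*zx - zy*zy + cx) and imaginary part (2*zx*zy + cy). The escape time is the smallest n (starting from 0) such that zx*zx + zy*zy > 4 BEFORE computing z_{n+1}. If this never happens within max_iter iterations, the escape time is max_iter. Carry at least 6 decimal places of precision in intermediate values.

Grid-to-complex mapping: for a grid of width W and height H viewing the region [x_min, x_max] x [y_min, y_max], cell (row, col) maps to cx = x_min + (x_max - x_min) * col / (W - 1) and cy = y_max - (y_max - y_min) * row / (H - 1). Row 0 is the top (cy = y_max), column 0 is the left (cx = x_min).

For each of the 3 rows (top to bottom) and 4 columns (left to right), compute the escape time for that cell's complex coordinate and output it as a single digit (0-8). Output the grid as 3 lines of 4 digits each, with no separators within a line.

(row=0, col=0): c = -1.7100 + 0.1400i → escape time 4
(row=0, col=1): c = -1.2467 + 0.1400i → escape time 8
(row=0, col=2): c = -0.7833 + 0.1400i → escape time 8
(row=0, col=3): c = -0.3200 + 0.1400i → escape time 8
(row=1, col=0): c = -1.7100 + -0.5700i → escape time 3
(row=1, col=1): c = -1.2467 + -0.5700i → escape time 3
(row=1, col=2): c = -0.7833 + -0.5700i → escape time 6
(row=1, col=3): c = -0.3200 + -0.5700i → escape time 8
(row=2, col=0): c = -1.7100 + -1.2800i → escape time 1
(row=2, col=1): c = -1.2467 + -1.2800i → escape time 2
(row=2, col=2): c = -0.7833 + -1.2800i → escape time 3
(row=2, col=3): c = -0.3200 + -1.2800i → escape time 3

Answer: 4888
3368
1233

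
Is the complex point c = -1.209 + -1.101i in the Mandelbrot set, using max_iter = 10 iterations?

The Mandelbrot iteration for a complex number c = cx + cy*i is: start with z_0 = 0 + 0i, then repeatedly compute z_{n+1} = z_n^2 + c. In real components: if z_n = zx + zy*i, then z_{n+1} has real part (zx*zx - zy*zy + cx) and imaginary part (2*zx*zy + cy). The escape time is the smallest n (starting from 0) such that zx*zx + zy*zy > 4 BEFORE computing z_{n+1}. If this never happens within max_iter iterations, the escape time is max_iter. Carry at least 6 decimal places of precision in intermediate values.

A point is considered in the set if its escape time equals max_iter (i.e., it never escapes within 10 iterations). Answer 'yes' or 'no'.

Answer: no

Derivation:
z_0 = 0 + 0i, c = -1.2090 + -1.1010i
Iter 1: z = -1.2090 + -1.1010i, |z|^2 = 2.6739
Iter 2: z = -0.9595 + 1.5612i, |z|^2 = 3.3581
Iter 3: z = -2.7257 + -4.0970i, |z|^2 = 24.2153
Escaped at iteration 3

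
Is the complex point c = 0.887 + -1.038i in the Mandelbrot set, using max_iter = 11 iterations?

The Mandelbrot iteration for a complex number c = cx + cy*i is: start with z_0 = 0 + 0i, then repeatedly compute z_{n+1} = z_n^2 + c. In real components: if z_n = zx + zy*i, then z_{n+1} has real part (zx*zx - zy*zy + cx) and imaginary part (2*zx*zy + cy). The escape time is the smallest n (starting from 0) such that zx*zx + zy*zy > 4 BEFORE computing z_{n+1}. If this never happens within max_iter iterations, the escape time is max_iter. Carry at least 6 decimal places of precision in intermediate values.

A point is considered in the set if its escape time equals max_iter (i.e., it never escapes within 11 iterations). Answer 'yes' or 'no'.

z_0 = 0 + 0i, c = 0.8870 + -1.0380i
Iter 1: z = 0.8870 + -1.0380i, |z|^2 = 1.8642
Iter 2: z = 0.5963 + -2.8794i, |z|^2 = 8.6466
Escaped at iteration 2

Answer: no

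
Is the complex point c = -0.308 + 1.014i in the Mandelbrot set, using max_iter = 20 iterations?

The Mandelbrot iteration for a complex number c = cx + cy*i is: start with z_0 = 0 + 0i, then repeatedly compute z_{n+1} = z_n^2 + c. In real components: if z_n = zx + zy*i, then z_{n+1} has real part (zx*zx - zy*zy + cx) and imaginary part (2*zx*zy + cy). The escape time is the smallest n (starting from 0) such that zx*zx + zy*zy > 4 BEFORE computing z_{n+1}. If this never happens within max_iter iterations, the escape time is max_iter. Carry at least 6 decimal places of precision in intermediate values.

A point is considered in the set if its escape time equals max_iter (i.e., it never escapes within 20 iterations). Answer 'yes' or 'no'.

z_0 = 0 + 0i, c = -0.3080 + 1.0140i
Iter 1: z = -0.3080 + 1.0140i, |z|^2 = 1.1231
Iter 2: z = -1.2413 + 0.3894i, |z|^2 = 1.6925
Iter 3: z = 1.0813 + 0.0473i, |z|^2 = 1.1714
Iter 4: z = 0.8590 + 1.1163i, |z|^2 = 1.9840
Iter 5: z = -0.8164 + 2.9317i, |z|^2 = 9.2614
Escaped at iteration 5

Answer: no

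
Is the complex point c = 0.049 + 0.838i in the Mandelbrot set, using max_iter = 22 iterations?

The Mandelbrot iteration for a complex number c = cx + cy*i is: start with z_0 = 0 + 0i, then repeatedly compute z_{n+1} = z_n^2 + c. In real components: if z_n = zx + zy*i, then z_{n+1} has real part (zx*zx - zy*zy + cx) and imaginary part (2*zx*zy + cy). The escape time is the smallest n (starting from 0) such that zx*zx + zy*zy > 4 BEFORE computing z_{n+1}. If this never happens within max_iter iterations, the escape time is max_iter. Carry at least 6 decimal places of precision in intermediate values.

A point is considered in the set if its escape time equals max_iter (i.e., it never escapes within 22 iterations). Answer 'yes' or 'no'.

z_0 = 0 + 0i, c = 0.0490 + 0.8380i
Iter 1: z = 0.0490 + 0.8380i, |z|^2 = 0.7046
Iter 2: z = -0.6508 + 0.9201i, |z|^2 = 1.2702
Iter 3: z = -0.3740 + -0.3597i, |z|^2 = 0.2693
Iter 4: z = 0.0595 + 1.1071i, |z|^2 = 1.2292
Iter 5: z = -1.1731 + 0.9698i, |z|^2 = 2.3166
Iter 6: z = 0.4847 + -1.4372i, |z|^2 = 2.3007
Iter 7: z = -1.7817 + -0.5554i, |z|^2 = 3.4830
Iter 8: z = 2.9151 + 2.8171i, |z|^2 = 16.4334
Escaped at iteration 8

Answer: no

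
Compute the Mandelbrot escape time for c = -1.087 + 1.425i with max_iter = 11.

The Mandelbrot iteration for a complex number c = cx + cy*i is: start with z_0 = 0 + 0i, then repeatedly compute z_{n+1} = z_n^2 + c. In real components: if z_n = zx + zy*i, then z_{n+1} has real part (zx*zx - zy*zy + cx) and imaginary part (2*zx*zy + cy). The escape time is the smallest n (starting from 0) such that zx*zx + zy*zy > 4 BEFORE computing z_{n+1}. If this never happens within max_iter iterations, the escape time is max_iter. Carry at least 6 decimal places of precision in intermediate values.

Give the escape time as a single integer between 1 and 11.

z_0 = 0 + 0i, c = -1.0870 + 1.4250i
Iter 1: z = -1.0870 + 1.4250i, |z|^2 = 3.2122
Iter 2: z = -1.9361 + -1.6729i, |z|^2 = 6.5471
Escaped at iteration 2

Answer: 2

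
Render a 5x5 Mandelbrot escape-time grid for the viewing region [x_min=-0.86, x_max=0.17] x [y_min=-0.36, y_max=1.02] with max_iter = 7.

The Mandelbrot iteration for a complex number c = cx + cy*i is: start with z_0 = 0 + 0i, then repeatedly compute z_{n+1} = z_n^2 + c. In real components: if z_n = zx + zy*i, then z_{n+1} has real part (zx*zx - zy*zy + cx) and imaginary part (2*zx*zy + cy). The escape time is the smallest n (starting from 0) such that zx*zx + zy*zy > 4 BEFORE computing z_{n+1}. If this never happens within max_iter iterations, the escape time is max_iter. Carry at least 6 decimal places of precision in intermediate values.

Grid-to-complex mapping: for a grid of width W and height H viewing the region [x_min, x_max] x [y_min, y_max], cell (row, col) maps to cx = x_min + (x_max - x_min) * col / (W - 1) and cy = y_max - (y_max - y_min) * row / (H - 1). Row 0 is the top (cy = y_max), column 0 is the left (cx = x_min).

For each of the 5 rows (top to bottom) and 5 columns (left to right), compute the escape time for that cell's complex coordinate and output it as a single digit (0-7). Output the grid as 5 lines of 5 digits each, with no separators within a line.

Answer: 34574
47777
77777
77777
77777

Derivation:
(row=0, col=0): c = -0.8600 + 1.0200i → escape time 3
(row=0, col=1): c = -0.6025 + 1.0200i → escape time 4
(row=0, col=2): c = -0.3450 + 1.0200i → escape time 5
(row=0, col=3): c = -0.0875 + 1.0200i → escape time 7
(row=0, col=4): c = 0.1700 + 1.0200i → escape time 4
(row=1, col=0): c = -0.8600 + 0.6750i → escape time 4
(row=1, col=1): c = -0.6025 + 0.6750i → escape time 7
(row=1, col=2): c = -0.3450 + 0.6750i → escape time 7
(row=1, col=3): c = -0.0875 + 0.6750i → escape time 7
(row=1, col=4): c = 0.1700 + 0.6750i → escape time 7
(row=2, col=0): c = -0.8600 + 0.3300i → escape time 7
(row=2, col=1): c = -0.6025 + 0.3300i → escape time 7
(row=2, col=2): c = -0.3450 + 0.3300i → escape time 7
(row=2, col=3): c = -0.0875 + 0.3300i → escape time 7
(row=2, col=4): c = 0.1700 + 0.3300i → escape time 7
(row=3, col=0): c = -0.8600 + -0.0150i → escape time 7
(row=3, col=1): c = -0.6025 + -0.0150i → escape time 7
(row=3, col=2): c = -0.3450 + -0.0150i → escape time 7
(row=3, col=3): c = -0.0875 + -0.0150i → escape time 7
(row=3, col=4): c = 0.1700 + -0.0150i → escape time 7
(row=4, col=0): c = -0.8600 + -0.3600i → escape time 7
(row=4, col=1): c = -0.6025 + -0.3600i → escape time 7
(row=4, col=2): c = -0.3450 + -0.3600i → escape time 7
(row=4, col=3): c = -0.0875 + -0.3600i → escape time 7
(row=4, col=4): c = 0.1700 + -0.3600i → escape time 7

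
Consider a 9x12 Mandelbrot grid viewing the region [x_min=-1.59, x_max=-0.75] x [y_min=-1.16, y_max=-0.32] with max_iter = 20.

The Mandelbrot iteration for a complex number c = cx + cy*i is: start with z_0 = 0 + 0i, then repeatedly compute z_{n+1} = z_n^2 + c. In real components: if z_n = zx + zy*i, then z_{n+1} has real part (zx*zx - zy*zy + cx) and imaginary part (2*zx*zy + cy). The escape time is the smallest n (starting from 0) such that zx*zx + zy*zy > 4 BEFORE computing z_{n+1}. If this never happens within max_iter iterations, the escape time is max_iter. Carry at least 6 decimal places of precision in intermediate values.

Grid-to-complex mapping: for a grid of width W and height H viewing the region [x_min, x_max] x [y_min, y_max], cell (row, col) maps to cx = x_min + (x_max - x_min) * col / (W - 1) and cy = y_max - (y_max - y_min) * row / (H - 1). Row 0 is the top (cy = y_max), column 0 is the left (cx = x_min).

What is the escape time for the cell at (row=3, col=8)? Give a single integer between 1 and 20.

z_0 = 0 + 0i, c = -0.7500 + -0.5491i
Iter 1: z = -0.7500 + -0.5491i, |z|^2 = 0.8640
Iter 2: z = -0.4890 + 0.2745i, |z|^2 = 0.3145
Iter 3: z = -0.5863 + -0.8176i, |z|^2 = 1.0122
Iter 4: z = -1.0748 + 0.4095i, |z|^2 = 1.3229
Iter 5: z = 0.2374 + -1.4294i, |z|^2 = 2.0996
Iter 6: z = -2.7369 + -1.2278i, |z|^2 = 8.9982
Escaped at iteration 6

Answer: 6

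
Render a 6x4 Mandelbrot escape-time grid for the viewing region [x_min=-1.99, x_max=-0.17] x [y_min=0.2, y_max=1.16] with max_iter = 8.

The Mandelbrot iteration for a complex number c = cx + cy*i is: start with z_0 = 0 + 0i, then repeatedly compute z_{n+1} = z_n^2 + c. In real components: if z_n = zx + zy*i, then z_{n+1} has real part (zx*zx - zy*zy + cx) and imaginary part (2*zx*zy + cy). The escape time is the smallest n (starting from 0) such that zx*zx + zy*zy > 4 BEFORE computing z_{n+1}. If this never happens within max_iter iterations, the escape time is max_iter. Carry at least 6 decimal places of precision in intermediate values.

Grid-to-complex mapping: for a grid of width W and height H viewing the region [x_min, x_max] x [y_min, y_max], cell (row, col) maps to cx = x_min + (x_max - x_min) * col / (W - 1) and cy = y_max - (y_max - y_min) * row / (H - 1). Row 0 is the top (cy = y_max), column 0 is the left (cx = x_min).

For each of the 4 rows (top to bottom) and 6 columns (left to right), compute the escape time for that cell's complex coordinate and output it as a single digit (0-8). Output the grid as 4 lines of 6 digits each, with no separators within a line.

(row=0, col=0): c = -1.9900 + 1.1600i → escape time 1
(row=0, col=1): c = -1.6260 + 1.1600i → escape time 2
(row=0, col=2): c = -1.2620 + 1.1600i → escape time 2
(row=0, col=3): c = -0.8980 + 1.1600i → escape time 3
(row=0, col=4): c = -0.5340 + 1.1600i → escape time 3
(row=0, col=5): c = -0.1700 + 1.1600i → escape time 4
(row=1, col=0): c = -1.9900 + 0.8400i → escape time 1
(row=1, col=1): c = -1.6260 + 0.8400i → escape time 3
(row=1, col=2): c = -1.2620 + 0.8400i → escape time 3
(row=1, col=3): c = -0.8980 + 0.8400i → escape time 3
(row=1, col=4): c = -0.5340 + 0.8400i → escape time 4
(row=1, col=5): c = -0.1700 + 0.8400i → escape time 8
(row=2, col=0): c = -1.9900 + 0.5200i → escape time 1
(row=2, col=1): c = -1.6260 + 0.5200i → escape time 3
(row=2, col=2): c = -1.2620 + 0.5200i → escape time 4
(row=2, col=3): c = -0.8980 + 0.5200i → escape time 5
(row=2, col=4): c = -0.5340 + 0.5200i → escape time 8
(row=2, col=5): c = -0.1700 + 0.5200i → escape time 8
(row=3, col=0): c = -1.9900 + 0.2000i → escape time 1
(row=3, col=1): c = -1.6260 + 0.2000i → escape time 5
(row=3, col=2): c = -1.2620 + 0.2000i → escape time 8
(row=3, col=3): c = -0.8980 + 0.2000i → escape time 8
(row=3, col=4): c = -0.5340 + 0.2000i → escape time 8
(row=3, col=5): c = -0.1700 + 0.2000i → escape time 8

Answer: 122334
133348
134588
158888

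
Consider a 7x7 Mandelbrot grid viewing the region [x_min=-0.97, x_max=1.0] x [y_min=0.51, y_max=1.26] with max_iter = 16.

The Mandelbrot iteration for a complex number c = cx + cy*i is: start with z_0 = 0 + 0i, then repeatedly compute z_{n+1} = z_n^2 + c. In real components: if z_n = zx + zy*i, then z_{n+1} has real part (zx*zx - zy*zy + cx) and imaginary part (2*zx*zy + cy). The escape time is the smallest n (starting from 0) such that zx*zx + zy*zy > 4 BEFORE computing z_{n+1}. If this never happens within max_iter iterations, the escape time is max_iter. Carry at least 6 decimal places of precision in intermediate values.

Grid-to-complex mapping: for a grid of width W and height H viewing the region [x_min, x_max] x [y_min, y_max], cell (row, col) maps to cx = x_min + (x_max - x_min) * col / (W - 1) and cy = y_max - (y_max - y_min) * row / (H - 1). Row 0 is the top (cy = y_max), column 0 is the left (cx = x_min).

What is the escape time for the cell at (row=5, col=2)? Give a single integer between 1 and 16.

z_0 = 0 + 0i, c = -0.3133 + 0.6350i
Iter 1: z = -0.3133 + 0.6350i, |z|^2 = 0.5014
Iter 2: z = -0.6184 + 0.2371i, |z|^2 = 0.4386
Iter 3: z = 0.0129 + 0.3418i, |z|^2 = 0.1170
Iter 4: z = -0.4300 + 0.6438i, |z|^2 = 0.5994
Iter 5: z = -0.5429 + 0.0813i, |z|^2 = 0.3014
Iter 6: z = -0.0252 + 0.5467i, |z|^2 = 0.2995
Iter 7: z = -0.6116 + 0.6074i, |z|^2 = 0.7430
Iter 8: z = -0.3083 + -0.1080i, |z|^2 = 0.1067
Iter 9: z = -0.2299 + 0.7016i, |z|^2 = 0.5451
Iter 10: z = -0.7527 + 0.3124i, |z|^2 = 0.6641
Iter 11: z = 0.1556 + 0.1648i, |z|^2 = 0.0514
Iter 12: z = -0.3163 + 0.6863i, |z|^2 = 0.5710
Iter 13: z = -0.6843 + 0.2009i, |z|^2 = 0.5086
Iter 14: z = 0.1146 + 0.3601i, |z|^2 = 0.1428
Iter 15: z = -0.4298 + 0.7175i, |z|^2 = 0.6996

Answer: 16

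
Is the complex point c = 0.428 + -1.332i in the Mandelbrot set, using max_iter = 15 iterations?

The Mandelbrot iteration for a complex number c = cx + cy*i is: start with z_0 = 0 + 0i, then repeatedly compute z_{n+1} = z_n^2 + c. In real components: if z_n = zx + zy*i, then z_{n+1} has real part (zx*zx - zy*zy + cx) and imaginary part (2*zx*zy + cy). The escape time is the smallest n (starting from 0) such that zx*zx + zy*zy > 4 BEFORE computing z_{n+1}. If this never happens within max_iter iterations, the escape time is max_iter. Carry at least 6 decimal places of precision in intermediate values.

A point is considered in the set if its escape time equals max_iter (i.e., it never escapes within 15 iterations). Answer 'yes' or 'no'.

Answer: no

Derivation:
z_0 = 0 + 0i, c = 0.4280 + -1.3320i
Iter 1: z = 0.4280 + -1.3320i, |z|^2 = 1.9574
Iter 2: z = -1.1630 + -2.4722i, |z|^2 = 7.4644
Escaped at iteration 2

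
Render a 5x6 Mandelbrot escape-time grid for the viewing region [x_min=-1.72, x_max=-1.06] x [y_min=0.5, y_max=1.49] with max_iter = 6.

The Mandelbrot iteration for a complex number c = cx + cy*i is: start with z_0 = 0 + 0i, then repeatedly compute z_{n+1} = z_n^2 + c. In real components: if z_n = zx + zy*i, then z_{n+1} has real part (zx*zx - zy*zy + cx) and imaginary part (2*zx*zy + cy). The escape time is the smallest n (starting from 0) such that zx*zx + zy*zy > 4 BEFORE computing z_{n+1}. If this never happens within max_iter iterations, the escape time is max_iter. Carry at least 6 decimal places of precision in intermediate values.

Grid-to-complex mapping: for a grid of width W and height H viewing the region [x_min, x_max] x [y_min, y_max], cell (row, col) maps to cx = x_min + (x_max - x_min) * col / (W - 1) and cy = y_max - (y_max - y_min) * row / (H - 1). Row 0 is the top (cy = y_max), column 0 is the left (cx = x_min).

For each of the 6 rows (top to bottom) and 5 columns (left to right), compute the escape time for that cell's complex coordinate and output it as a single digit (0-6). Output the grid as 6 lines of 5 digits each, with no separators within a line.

Answer: 11122
11222
12233
23333
33333
33355

Derivation:
(row=0, col=0): c = -1.7200 + 1.4900i → escape time 1
(row=0, col=1): c = -1.5550 + 1.4900i → escape time 1
(row=0, col=2): c = -1.3900 + 1.4900i → escape time 1
(row=0, col=3): c = -1.2250 + 1.4900i → escape time 2
(row=0, col=4): c = -1.0600 + 1.4900i → escape time 2
(row=1, col=0): c = -1.7200 + 1.2920i → escape time 1
(row=1, col=1): c = -1.5550 + 1.2920i → escape time 1
(row=1, col=2): c = -1.3900 + 1.2920i → escape time 2
(row=1, col=3): c = -1.2250 + 1.2920i → escape time 2
(row=1, col=4): c = -1.0600 + 1.2920i → escape time 2
(row=2, col=0): c = -1.7200 + 1.0940i → escape time 1
(row=2, col=1): c = -1.5550 + 1.0940i → escape time 2
(row=2, col=2): c = -1.3900 + 1.0940i → escape time 2
(row=2, col=3): c = -1.2250 + 1.0940i → escape time 3
(row=2, col=4): c = -1.0600 + 1.0940i → escape time 3
(row=3, col=0): c = -1.7200 + 0.8960i → escape time 2
(row=3, col=1): c = -1.5550 + 0.8960i → escape time 3
(row=3, col=2): c = -1.3900 + 0.8960i → escape time 3
(row=3, col=3): c = -1.2250 + 0.8960i → escape time 3
(row=3, col=4): c = -1.0600 + 0.8960i → escape time 3
(row=4, col=0): c = -1.7200 + 0.6980i → escape time 3
(row=4, col=1): c = -1.5550 + 0.6980i → escape time 3
(row=4, col=2): c = -1.3900 + 0.6980i → escape time 3
(row=4, col=3): c = -1.2250 + 0.6980i → escape time 3
(row=4, col=4): c = -1.0600 + 0.6980i → escape time 3
(row=5, col=0): c = -1.7200 + 0.5000i → escape time 3
(row=5, col=1): c = -1.5550 + 0.5000i → escape time 3
(row=5, col=2): c = -1.3900 + 0.5000i → escape time 3
(row=5, col=3): c = -1.2250 + 0.5000i → escape time 5
(row=5, col=4): c = -1.0600 + 0.5000i → escape time 5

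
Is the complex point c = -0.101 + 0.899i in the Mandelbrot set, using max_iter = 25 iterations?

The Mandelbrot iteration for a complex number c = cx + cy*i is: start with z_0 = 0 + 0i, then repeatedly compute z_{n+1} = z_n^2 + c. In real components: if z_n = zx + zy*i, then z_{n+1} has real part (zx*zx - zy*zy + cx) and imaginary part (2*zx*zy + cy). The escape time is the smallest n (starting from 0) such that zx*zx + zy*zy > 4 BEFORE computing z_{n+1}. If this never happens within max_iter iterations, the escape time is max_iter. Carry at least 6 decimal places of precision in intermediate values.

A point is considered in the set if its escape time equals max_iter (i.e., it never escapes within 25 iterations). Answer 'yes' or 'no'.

Answer: yes

Derivation:
z_0 = 0 + 0i, c = -0.1010 + 0.8990i
Iter 1: z = -0.1010 + 0.8990i, |z|^2 = 0.8184
Iter 2: z = -0.8990 + 0.7174i, |z|^2 = 1.3229
Iter 3: z = 0.1925 + -0.3909i, |z|^2 = 0.1899
Iter 4: z = -0.2167 + 0.7485i, |z|^2 = 0.6072
Iter 5: z = -0.6143 + 0.5746i, |z|^2 = 0.7074
Iter 6: z = -0.0538 + 0.1931i, |z|^2 = 0.0402
Iter 7: z = -0.1354 + 0.8782i, |z|^2 = 0.7896
Iter 8: z = -0.8539 + 0.6612i, |z|^2 = 1.1663
Iter 9: z = 0.1910 + -0.2302i, |z|^2 = 0.0895
Iter 10: z = -0.1175 + 0.8111i, |z|^2 = 0.6716
Iter 11: z = -0.7450 + 0.7084i, |z|^2 = 1.0569
Iter 12: z = -0.0478 + -0.1566i, |z|^2 = 0.0268
Iter 13: z = -0.1232 + 0.9140i, |z|^2 = 0.8505
Iter 14: z = -0.9211 + 0.6737i, |z|^2 = 1.3025
Iter 15: z = 0.2936 + -0.3422i, |z|^2 = 0.2033
Iter 16: z = -0.1319 + 0.6980i, |z|^2 = 0.5047
Iter 17: z = -0.5709 + 0.7148i, |z|^2 = 0.8368
Iter 18: z = -0.2860 + 0.0829i, |z|^2 = 0.0887
Iter 19: z = -0.0261 + 0.8516i, |z|^2 = 0.7259
Iter 20: z = -0.8255 + 0.8546i, |z|^2 = 1.4118
Iter 21: z = -0.1499 + -0.5120i, |z|^2 = 0.2846
Iter 22: z = -0.3407 + 1.0525i, |z|^2 = 1.2239
Iter 23: z = -1.0928 + 0.1819i, |z|^2 = 1.2273
Iter 24: z = 1.0601 + 0.5014i, |z|^2 = 1.3753
Did not escape in 25 iterations → in set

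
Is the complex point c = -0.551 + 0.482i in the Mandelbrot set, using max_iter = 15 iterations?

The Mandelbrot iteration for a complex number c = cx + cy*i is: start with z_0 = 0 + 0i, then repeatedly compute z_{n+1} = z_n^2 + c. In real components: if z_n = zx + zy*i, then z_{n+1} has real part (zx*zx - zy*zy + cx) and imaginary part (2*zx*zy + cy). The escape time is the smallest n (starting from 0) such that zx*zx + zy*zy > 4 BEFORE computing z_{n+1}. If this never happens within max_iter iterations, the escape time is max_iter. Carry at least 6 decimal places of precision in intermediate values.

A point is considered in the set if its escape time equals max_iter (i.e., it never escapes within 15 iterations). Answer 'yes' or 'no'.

Answer: yes

Derivation:
z_0 = 0 + 0i, c = -0.5510 + 0.4820i
Iter 1: z = -0.5510 + 0.4820i, |z|^2 = 0.5359
Iter 2: z = -0.4797 + -0.0492i, |z|^2 = 0.2326
Iter 3: z = -0.3233 + 0.5292i, |z|^2 = 0.3845
Iter 4: z = -0.7265 + 0.1399i, |z|^2 = 0.5474
Iter 5: z = -0.0427 + 0.2788i, |z|^2 = 0.0795
Iter 6: z = -0.6269 + 0.4582i, |z|^2 = 0.6029
Iter 7: z = -0.3679 + -0.0924i, |z|^2 = 0.1439
Iter 8: z = -0.4242 + 0.5500i, |z|^2 = 0.4825
Iter 9: z = -0.6736 + 0.0154i, |z|^2 = 0.4540
Iter 10: z = -0.0975 + 0.4613i, |z|^2 = 0.2223
Iter 11: z = -0.7543 + 0.3920i, |z|^2 = 0.7226
Iter 12: z = -0.1358 + -0.1094i, |z|^2 = 0.0304
Iter 13: z = -0.5445 + 0.5117i, |z|^2 = 0.5584
Iter 14: z = -0.5163 + -0.0753i, |z|^2 = 0.2723
Did not escape in 15 iterations → in set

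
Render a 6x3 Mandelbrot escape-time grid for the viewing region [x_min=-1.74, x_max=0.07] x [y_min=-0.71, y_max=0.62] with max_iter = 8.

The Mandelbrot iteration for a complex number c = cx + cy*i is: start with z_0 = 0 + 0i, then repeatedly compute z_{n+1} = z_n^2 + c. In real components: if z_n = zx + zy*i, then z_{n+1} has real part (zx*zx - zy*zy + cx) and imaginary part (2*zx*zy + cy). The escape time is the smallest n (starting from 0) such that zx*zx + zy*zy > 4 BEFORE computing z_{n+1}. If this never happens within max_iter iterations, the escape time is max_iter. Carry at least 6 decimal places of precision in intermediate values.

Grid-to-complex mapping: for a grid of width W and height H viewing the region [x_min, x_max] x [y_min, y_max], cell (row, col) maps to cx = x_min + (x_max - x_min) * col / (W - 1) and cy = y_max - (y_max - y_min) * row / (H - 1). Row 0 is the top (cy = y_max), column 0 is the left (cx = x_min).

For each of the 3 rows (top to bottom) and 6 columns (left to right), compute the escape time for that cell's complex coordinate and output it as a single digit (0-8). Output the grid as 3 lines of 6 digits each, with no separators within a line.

(row=0, col=0): c = -1.7400 + 0.6200i → escape time 3
(row=0, col=1): c = -1.3780 + 0.6200i → escape time 3
(row=0, col=2): c = -1.0160 + 0.6200i → escape time 4
(row=0, col=3): c = -0.6540 + 0.6200i → escape time 7
(row=0, col=4): c = -0.2920 + 0.6200i → escape time 8
(row=0, col=5): c = 0.0700 + 0.6200i → escape time 8
(row=1, col=0): c = -1.7400 + -0.0450i → escape time 7
(row=1, col=1): c = -1.3780 + -0.0450i → escape time 8
(row=1, col=2): c = -1.0160 + -0.0450i → escape time 8
(row=1, col=3): c = -0.6540 + -0.0450i → escape time 8
(row=1, col=4): c = -0.2920 + -0.0450i → escape time 8
(row=1, col=5): c = 0.0700 + -0.0450i → escape time 8
(row=2, col=0): c = -1.7400 + -0.7100i → escape time 3
(row=2, col=1): c = -1.3780 + -0.7100i → escape time 3
(row=2, col=2): c = -1.0160 + -0.7100i → escape time 4
(row=2, col=3): c = -0.6540 + -0.7100i → escape time 5
(row=2, col=4): c = -0.2920 + -0.7100i → escape time 8
(row=2, col=5): c = 0.0700 + -0.7100i → escape time 8

Answer: 334788
788888
334588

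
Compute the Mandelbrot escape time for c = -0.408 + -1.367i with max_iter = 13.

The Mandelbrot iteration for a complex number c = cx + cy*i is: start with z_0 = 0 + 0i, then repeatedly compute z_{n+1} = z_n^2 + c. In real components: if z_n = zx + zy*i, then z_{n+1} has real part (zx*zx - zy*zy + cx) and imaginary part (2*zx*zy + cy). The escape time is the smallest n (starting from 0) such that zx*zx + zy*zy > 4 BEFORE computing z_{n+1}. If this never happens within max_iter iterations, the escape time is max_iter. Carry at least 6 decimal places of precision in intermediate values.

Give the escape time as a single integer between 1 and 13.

Answer: 2

Derivation:
z_0 = 0 + 0i, c = -0.4080 + -1.3670i
Iter 1: z = -0.4080 + -1.3670i, |z|^2 = 2.0352
Iter 2: z = -2.1102 + -0.2515i, |z|^2 = 4.5163
Escaped at iteration 2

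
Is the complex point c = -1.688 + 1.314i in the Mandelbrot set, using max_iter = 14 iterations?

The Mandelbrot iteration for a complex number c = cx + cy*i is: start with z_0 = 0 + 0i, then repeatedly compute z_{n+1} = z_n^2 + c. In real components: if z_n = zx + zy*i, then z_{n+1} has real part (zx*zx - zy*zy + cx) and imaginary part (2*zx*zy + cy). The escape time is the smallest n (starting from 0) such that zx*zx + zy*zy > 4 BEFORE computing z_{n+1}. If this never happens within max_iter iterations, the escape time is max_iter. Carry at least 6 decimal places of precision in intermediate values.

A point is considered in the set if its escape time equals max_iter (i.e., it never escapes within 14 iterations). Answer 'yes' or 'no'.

z_0 = 0 + 0i, c = -1.6880 + 1.3140i
Iter 1: z = -1.6880 + 1.3140i, |z|^2 = 4.5759
Escaped at iteration 1

Answer: no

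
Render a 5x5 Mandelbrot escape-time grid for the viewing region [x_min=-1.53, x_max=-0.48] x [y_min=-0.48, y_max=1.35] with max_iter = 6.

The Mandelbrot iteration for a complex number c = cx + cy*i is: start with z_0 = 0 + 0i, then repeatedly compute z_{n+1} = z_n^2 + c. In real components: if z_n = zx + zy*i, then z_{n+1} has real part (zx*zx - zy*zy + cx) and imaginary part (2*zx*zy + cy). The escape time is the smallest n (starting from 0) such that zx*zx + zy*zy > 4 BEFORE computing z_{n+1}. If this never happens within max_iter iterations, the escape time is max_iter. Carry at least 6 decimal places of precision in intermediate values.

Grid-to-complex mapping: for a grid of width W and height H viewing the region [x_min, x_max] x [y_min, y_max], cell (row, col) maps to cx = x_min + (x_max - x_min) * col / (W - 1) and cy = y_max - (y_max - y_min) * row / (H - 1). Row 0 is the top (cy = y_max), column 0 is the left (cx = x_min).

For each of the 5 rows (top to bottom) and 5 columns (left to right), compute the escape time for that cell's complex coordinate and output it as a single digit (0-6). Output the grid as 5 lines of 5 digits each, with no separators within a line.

Answer: 12222
33344
36666
66666
35566

Derivation:
(row=0, col=0): c = -1.5300 + 1.3500i → escape time 1
(row=0, col=1): c = -1.2675 + 1.3500i → escape time 2
(row=0, col=2): c = -1.0050 + 1.3500i → escape time 2
(row=0, col=3): c = -0.7425 + 1.3500i → escape time 2
(row=0, col=4): c = -0.4800 + 1.3500i → escape time 2
(row=1, col=0): c = -1.5300 + 0.8925i → escape time 3
(row=1, col=1): c = -1.2675 + 0.8925i → escape time 3
(row=1, col=2): c = -1.0050 + 0.8925i → escape time 3
(row=1, col=3): c = -0.7425 + 0.8925i → escape time 4
(row=1, col=4): c = -0.4800 + 0.8925i → escape time 4
(row=2, col=0): c = -1.5300 + 0.4350i → escape time 3
(row=2, col=1): c = -1.2675 + 0.4350i → escape time 6
(row=2, col=2): c = -1.0050 + 0.4350i → escape time 6
(row=2, col=3): c = -0.7425 + 0.4350i → escape time 6
(row=2, col=4): c = -0.4800 + 0.4350i → escape time 6
(row=3, col=0): c = -1.5300 + -0.0225i → escape time 6
(row=3, col=1): c = -1.2675 + -0.0225i → escape time 6
(row=3, col=2): c = -1.0050 + -0.0225i → escape time 6
(row=3, col=3): c = -0.7425 + -0.0225i → escape time 6
(row=3, col=4): c = -0.4800 + -0.0225i → escape time 6
(row=4, col=0): c = -1.5300 + -0.4800i → escape time 3
(row=4, col=1): c = -1.2675 + -0.4800i → escape time 5
(row=4, col=2): c = -1.0050 + -0.4800i → escape time 5
(row=4, col=3): c = -0.7425 + -0.4800i → escape time 6
(row=4, col=4): c = -0.4800 + -0.4800i → escape time 6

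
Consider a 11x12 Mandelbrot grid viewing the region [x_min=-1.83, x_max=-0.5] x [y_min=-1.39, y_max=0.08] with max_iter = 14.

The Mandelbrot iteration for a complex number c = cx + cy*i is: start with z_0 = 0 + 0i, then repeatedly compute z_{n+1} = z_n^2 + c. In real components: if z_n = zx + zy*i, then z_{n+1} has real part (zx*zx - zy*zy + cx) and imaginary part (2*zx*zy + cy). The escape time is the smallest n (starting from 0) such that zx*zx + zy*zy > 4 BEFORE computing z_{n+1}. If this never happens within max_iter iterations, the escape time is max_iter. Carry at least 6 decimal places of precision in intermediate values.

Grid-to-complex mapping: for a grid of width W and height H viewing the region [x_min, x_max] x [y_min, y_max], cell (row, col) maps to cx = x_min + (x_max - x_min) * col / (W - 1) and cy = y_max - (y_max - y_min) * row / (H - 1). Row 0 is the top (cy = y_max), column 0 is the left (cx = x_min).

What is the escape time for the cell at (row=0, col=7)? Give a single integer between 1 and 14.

Answer: 14

Derivation:
z_0 = 0 + 0i, c = -0.8990 + 0.0800i
Iter 1: z = -0.8990 + 0.0800i, |z|^2 = 0.8146
Iter 2: z = -0.0972 + -0.0638i, |z|^2 = 0.0135
Iter 3: z = -0.8936 + 0.0924i, |z|^2 = 0.8071
Iter 4: z = -0.1090 + -0.0852i, |z|^2 = 0.0191
Iter 5: z = -0.8944 + 0.0986i, |z|^2 = 0.8096
Iter 6: z = -0.1088 + -0.0963i, |z|^2 = 0.0211
Iter 7: z = -0.8964 + 0.1010i, |z|^2 = 0.8138
Iter 8: z = -0.1056 + -0.1010i, |z|^2 = 0.0214
Iter 9: z = -0.8981 + 0.1013i, |z|^2 = 0.8168
Iter 10: z = -0.1028 + -0.1020i, |z|^2 = 0.0210
Iter 11: z = -0.8988 + 0.1010i, |z|^2 = 0.8181
Iter 12: z = -0.1013 + -0.1015i, |z|^2 = 0.0206
Iter 13: z = -0.8990 + 0.1006i, |z|^2 = 0.8184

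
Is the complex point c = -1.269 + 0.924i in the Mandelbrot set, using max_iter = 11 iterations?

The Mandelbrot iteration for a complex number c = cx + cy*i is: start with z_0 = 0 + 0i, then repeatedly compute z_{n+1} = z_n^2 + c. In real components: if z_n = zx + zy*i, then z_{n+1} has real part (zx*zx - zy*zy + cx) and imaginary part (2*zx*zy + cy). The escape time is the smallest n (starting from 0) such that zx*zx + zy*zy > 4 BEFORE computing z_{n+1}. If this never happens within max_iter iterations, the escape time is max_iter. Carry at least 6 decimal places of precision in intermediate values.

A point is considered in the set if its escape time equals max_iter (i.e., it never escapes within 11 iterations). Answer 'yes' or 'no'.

Answer: no

Derivation:
z_0 = 0 + 0i, c = -1.2690 + 0.9240i
Iter 1: z = -1.2690 + 0.9240i, |z|^2 = 2.4641
Iter 2: z = -0.5124 + -1.4211i, |z|^2 = 2.2821
Iter 3: z = -3.0260 + 2.3804i, |z|^2 = 14.8229
Escaped at iteration 3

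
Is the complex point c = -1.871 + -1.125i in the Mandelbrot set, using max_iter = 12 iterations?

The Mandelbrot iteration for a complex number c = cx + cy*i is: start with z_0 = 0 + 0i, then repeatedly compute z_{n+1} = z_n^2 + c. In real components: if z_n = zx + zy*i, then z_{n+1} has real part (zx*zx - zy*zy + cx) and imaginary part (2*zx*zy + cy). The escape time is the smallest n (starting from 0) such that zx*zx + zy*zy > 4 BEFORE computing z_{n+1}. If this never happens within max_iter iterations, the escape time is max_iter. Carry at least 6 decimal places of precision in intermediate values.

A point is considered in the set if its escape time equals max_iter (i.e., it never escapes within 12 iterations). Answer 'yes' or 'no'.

z_0 = 0 + 0i, c = -1.8710 + -1.1250i
Iter 1: z = -1.8710 + -1.1250i, |z|^2 = 4.7663
Escaped at iteration 1

Answer: no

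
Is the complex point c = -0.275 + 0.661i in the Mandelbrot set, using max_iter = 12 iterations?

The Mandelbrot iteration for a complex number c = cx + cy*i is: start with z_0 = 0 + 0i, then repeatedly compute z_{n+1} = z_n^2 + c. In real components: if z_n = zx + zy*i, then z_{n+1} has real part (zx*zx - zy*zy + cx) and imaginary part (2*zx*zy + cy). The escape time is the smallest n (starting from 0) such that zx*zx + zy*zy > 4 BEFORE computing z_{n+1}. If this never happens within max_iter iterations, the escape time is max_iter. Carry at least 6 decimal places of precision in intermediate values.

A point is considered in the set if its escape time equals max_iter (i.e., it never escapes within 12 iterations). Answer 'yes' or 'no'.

Answer: yes

Derivation:
z_0 = 0 + 0i, c = -0.2750 + 0.6610i
Iter 1: z = -0.2750 + 0.6610i, |z|^2 = 0.5125
Iter 2: z = -0.6363 + 0.2974i, |z|^2 = 0.4933
Iter 3: z = 0.0414 + 0.2825i, |z|^2 = 0.0815
Iter 4: z = -0.3531 + 0.6844i, |z|^2 = 0.5930
Iter 5: z = -0.6187 + 0.1777i, |z|^2 = 0.4144
Iter 6: z = 0.0762 + 0.4411i, |z|^2 = 0.2004
Iter 7: z = -0.4637 + 0.7282i, |z|^2 = 0.7454
Iter 8: z = -0.5903 + -0.0144i, |z|^2 = 0.3487
Iter 9: z = 0.0732 + 0.6780i, |z|^2 = 0.4651
Iter 10: z = -0.7294 + 0.7603i, |z|^2 = 1.1101
Iter 11: z = -0.3211 + -0.4481i, |z|^2 = 0.3039
Did not escape in 12 iterations → in set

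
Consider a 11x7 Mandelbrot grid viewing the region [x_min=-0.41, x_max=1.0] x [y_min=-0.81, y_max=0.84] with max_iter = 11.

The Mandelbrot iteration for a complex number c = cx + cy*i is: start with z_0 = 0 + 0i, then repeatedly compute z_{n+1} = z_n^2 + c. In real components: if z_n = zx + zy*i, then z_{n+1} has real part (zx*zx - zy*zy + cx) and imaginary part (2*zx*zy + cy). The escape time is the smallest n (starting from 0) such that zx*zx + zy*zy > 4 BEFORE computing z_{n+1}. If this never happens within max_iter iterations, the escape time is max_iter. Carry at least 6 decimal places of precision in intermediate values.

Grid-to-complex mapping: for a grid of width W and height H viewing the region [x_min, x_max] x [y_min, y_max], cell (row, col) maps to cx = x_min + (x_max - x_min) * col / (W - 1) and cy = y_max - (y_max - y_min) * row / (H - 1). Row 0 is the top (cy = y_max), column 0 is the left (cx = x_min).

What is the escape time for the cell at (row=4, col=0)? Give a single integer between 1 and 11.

z_0 = 0 + 0i, c = -0.4100 + -0.2600i
Iter 1: z = -0.4100 + -0.2600i, |z|^2 = 0.2357
Iter 2: z = -0.3095 + -0.0468i, |z|^2 = 0.0980
Iter 3: z = -0.3164 + -0.2310i, |z|^2 = 0.1535
Iter 4: z = -0.3633 + -0.1138i, |z|^2 = 0.1449
Iter 5: z = -0.2910 + -0.1773i, |z|^2 = 0.1161
Iter 6: z = -0.3568 + -0.1568i, |z|^2 = 0.1519
Iter 7: z = -0.3073 + -0.1481i, |z|^2 = 0.1164
Iter 8: z = -0.3375 + -0.1690i, |z|^2 = 0.1425
Iter 9: z = -0.3246 + -0.1459i, |z|^2 = 0.1267
Iter 10: z = -0.3259 + -0.1652i, |z|^2 = 0.1335

Answer: 11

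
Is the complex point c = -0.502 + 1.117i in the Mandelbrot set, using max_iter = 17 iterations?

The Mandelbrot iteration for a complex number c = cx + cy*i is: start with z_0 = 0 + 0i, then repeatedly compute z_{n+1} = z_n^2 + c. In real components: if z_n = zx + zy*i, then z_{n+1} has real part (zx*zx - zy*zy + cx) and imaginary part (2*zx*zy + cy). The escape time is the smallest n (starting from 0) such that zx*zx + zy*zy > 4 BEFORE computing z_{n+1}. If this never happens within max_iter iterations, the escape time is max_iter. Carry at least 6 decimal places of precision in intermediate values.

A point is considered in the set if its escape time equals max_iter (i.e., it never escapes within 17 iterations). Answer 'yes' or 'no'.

Answer: no

Derivation:
z_0 = 0 + 0i, c = -0.5020 + 1.1170i
Iter 1: z = -0.5020 + 1.1170i, |z|^2 = 1.4997
Iter 2: z = -1.4977 + -0.0045i, |z|^2 = 2.2431
Iter 3: z = 1.7410 + 1.1304i, |z|^2 = 4.3090
Escaped at iteration 3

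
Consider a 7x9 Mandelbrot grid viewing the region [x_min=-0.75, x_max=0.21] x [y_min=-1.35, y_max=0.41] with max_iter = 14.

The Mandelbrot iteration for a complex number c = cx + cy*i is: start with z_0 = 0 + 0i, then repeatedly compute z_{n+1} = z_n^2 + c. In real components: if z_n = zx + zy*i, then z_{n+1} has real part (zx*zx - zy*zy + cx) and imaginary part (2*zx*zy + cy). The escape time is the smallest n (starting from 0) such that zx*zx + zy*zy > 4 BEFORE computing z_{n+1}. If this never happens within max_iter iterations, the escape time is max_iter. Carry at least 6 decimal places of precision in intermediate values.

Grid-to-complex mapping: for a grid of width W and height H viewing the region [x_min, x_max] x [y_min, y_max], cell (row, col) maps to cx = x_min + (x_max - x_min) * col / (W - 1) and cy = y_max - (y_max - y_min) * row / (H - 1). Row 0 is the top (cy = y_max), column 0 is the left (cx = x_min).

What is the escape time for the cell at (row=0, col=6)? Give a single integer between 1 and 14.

z_0 = 0 + 0i, c = 0.2100 + 0.4100i
Iter 1: z = 0.2100 + 0.4100i, |z|^2 = 0.2122
Iter 2: z = 0.0860 + 0.5822i, |z|^2 = 0.3464
Iter 3: z = -0.1216 + 0.5101i, |z|^2 = 0.2750
Iter 4: z = -0.0355 + 0.2860i, |z|^2 = 0.0830
Iter 5: z = 0.1295 + 0.3897i, |z|^2 = 0.1686
Iter 6: z = 0.0749 + 0.5109i, |z|^2 = 0.2666
Iter 7: z = -0.0454 + 0.4865i, |z|^2 = 0.2388
Iter 8: z = -0.0246 + 0.3658i, |z|^2 = 0.1344
Iter 9: z = 0.0768 + 0.3920i, |z|^2 = 0.1595
Iter 10: z = 0.0623 + 0.4702i, |z|^2 = 0.2250
Iter 11: z = -0.0072 + 0.4685i, |z|^2 = 0.2196
Iter 12: z = -0.0095 + 0.4032i, |z|^2 = 0.1627
Iter 13: z = 0.0475 + 0.4024i, |z|^2 = 0.1641

Answer: 14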